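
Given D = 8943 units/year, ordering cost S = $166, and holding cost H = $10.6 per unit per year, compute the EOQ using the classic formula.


Formula: EOQ = sqrt(2 * D * S / H)
Numerator: 2 * 8943 * 166 = 2969076
2DS/H = 2969076 / 10.6 = 280101.5
EOQ = sqrt(280101.5) = 529.2 units

529.2 units


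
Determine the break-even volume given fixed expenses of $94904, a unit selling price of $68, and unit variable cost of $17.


Formula: BEQ = Fixed Costs / (Price - Variable Cost)
Contribution margin = $68 - $17 = $51/unit
BEQ = ceil($94904 / $51/unit) = ceil(1860.86) = 1861 units

1861 units


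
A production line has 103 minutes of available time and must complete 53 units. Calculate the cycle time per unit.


Formula: CT = Available Time / Number of Units
CT = 103 min / 53 units
CT = 1.94 min/unit

1.94 min/unit


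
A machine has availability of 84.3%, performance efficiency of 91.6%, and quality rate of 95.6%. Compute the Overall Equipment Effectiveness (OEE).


Formula: OEE = Availability * Performance * Quality / 10000
A * P = 84.3% * 91.6% / 100 = 77.22%
OEE = 77.22% * 95.6% / 100 = 73.8%

73.8%


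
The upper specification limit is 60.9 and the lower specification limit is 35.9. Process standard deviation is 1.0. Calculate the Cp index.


Cp = (60.9 - 35.9) / (6 * 1.0)

4.17


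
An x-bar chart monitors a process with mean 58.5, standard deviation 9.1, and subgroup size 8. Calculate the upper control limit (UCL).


UCL = 58.5 + 3 * 9.1 / sqrt(8)

68.15


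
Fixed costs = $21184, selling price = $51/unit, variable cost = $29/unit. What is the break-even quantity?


Formula: BEQ = Fixed Costs / (Price - Variable Cost)
Contribution margin = $51 - $29 = $22/unit
BEQ = ceil($21184 / $22/unit) = ceil(962.91) = 963 units

963 units


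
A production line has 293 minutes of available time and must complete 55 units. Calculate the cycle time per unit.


Formula: CT = Available Time / Number of Units
CT = 293 min / 55 units
CT = 5.33 min/unit

5.33 min/unit


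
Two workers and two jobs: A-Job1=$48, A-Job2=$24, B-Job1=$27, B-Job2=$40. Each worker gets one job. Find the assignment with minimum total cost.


Option 1: A->1 + B->2 = $48 + $40 = $88
Option 2: A->2 + B->1 = $24 + $27 = $51
Min cost = min($88, $51) = $51

$51


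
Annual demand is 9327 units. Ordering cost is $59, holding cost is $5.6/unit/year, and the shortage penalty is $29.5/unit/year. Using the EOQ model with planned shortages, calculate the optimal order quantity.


Formula: EOQ* = sqrt(2DS/H) * sqrt((H+P)/P)
Base EOQ = sqrt(2*9327*59/5.6) = 443.32 units
Correction = sqrt((5.6+29.5)/29.5) = 1.09079
EOQ* = 443.32 * 1.09079 = 483.6 units

483.6 units


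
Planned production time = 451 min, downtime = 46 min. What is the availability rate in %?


Formula: Availability = (Planned Time - Downtime) / Planned Time * 100
Uptime = 451 - 46 = 405 min
Availability = 405 / 451 * 100 = 89.8%

89.8%


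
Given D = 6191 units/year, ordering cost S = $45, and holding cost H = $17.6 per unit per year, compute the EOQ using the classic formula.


Formula: EOQ = sqrt(2 * D * S / H)
Numerator: 2 * 6191 * 45 = 557190
2DS/H = 557190 / 17.6 = 31658.5
EOQ = sqrt(31658.5) = 177.9 units

177.9 units


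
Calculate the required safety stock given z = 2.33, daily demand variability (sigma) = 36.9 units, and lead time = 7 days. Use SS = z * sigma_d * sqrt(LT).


Formula: SS = z * sigma_d * sqrt(LT)
sqrt(LT) = sqrt(7) = 2.6458
SS = 2.33 * 36.9 * 2.6458
SS = 227.5 units

227.5 units


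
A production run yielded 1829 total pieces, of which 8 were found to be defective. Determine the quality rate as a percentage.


Formula: Quality Rate = Good Pieces / Total Pieces * 100
Good pieces = 1829 - 8 = 1821
QR = 1821 / 1829 * 100 = 99.6%

99.6%


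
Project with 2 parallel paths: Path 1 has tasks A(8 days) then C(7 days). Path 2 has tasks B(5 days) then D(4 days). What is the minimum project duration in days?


Path 1 = 8 + 7 = 15 days
Path 2 = 5 + 4 = 9 days
Duration = max(15, 9) = 15 days

15 days


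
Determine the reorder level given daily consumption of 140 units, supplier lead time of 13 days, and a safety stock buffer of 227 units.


Formula: ROP = (Daily Demand * Lead Time) + Safety Stock
Demand during lead time = 140 * 13 = 1820 units
ROP = 1820 + 227 = 2047 units

2047 units


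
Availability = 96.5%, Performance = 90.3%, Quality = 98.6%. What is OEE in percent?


Formula: OEE = Availability * Performance * Quality / 10000
A * P = 96.5% * 90.3% / 100 = 87.14%
OEE = 87.14% * 98.6% / 100 = 85.9%

85.9%


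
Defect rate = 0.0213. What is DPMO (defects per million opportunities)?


DPMO = defect_rate * 1000000 = 0.0213 * 1000000

21300


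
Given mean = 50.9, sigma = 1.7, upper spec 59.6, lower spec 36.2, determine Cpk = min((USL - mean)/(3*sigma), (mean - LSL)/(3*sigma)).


Cpu = (59.6 - 50.9) / (3 * 1.7) = 1.71
Cpl = (50.9 - 36.2) / (3 * 1.7) = 2.88
Cpk = min(1.71, 2.88) = 1.71

1.71


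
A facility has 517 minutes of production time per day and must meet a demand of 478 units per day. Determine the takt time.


Formula: Takt Time = Available Production Time / Customer Demand
Takt = 517 min/day / 478 units/day
Takt = 1.08 min/unit

1.08 min/unit


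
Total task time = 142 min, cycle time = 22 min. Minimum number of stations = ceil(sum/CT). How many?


Formula: N_min = ceil(Sum of Task Times / Cycle Time)
N_min = ceil(142 min / 22 min) = ceil(6.4545)
N_min = 7 stations

7


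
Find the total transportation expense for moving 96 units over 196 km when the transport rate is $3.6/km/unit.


TC = dist * cost * units = 196 * 3.6 * 96 = $67737.60

$67737.60


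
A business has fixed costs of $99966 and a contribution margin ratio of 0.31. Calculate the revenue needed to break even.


Formula: BER = Fixed Costs / Contribution Margin Ratio
BER = $99966 / 0.31
BER = $322470.97 (to the nearest cent)

$322470.97


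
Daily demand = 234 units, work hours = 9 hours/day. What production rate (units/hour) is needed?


Formula: Production Rate = Daily Demand / Available Hours
Rate = 234 units/day / 9 hours/day
Rate = 26.0 units/hour

26.0 units/hour


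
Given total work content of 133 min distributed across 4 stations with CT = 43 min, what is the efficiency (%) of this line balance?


Formula: Efficiency = Sum of Task Times / (N_stations * CT) * 100
Total station capacity = 4 stations * 43 min = 172 min
Efficiency = 133 / 172 * 100 = 77.3%

77.3%


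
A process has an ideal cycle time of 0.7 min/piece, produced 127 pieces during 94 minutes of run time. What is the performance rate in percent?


Formula: Performance = (Ideal CT * Total Count) / Run Time * 100
Ideal output time = 0.7 * 127 = 88.9 min
Performance = 88.9 / 94 * 100 = 94.6%

94.6%


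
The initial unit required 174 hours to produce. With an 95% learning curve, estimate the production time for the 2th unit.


Formula: T_n = T_1 * (learning_rate)^(log2(n)) where learning_rate = rate/100
Doublings = log2(2) = 1
T_n = 174 * 0.95^1
T_n = 174 * 0.95 = 165.3 hours

165.3 hours


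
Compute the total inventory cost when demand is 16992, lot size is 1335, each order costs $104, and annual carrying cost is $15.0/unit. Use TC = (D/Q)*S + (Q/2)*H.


TC = 16992/1335 * 104 + 1335/2 * 15.0

$11336.22


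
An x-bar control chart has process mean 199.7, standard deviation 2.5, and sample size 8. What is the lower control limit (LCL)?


LCL = 199.7 - 3 * 2.5 / sqrt(8)

197.05


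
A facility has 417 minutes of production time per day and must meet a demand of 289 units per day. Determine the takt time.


Formula: Takt Time = Available Production Time / Customer Demand
Takt = 417 min/day / 289 units/day
Takt = 1.44 min/unit

1.44 min/unit


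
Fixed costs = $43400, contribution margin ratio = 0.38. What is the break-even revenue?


Formula: BER = Fixed Costs / Contribution Margin Ratio
BER = $43400 / 0.38
BER = $114210.53 (to the nearest cent)

$114210.53


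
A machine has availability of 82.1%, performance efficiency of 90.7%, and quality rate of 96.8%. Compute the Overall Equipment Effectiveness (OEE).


Formula: OEE = Availability * Performance * Quality / 10000
A * P = 82.1% * 90.7% / 100 = 74.46%
OEE = 74.46% * 96.8% / 100 = 72.1%

72.1%


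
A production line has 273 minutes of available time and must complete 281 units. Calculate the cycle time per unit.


Formula: CT = Available Time / Number of Units
CT = 273 min / 281 units
CT = 0.97 min/unit

0.97 min/unit


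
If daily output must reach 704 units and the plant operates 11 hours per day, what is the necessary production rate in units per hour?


Formula: Production Rate = Daily Demand / Available Hours
Rate = 704 units/day / 11 hours/day
Rate = 64.0 units/hour

64.0 units/hour


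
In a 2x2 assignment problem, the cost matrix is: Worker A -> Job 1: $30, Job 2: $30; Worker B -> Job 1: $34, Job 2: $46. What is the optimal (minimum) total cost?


Option 1: A->1 + B->2 = $30 + $46 = $76
Option 2: A->2 + B->1 = $30 + $34 = $64
Min cost = min($76, $64) = $64

$64


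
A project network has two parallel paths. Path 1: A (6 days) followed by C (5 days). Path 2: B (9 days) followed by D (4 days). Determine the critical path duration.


Path 1 = 6 + 5 = 11 days
Path 2 = 9 + 4 = 13 days
Duration = max(11, 13) = 13 days

13 days


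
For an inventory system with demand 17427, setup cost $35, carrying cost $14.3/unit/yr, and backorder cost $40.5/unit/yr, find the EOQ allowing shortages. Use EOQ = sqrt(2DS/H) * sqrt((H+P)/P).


Formula: EOQ* = sqrt(2DS/H) * sqrt((H+P)/P)
Base EOQ = sqrt(2*17427*35/14.3) = 292.07 units
Correction = sqrt((14.3+40.5)/40.5) = 1.16322
EOQ* = 292.07 * 1.16322 = 339.7 units

339.7 units


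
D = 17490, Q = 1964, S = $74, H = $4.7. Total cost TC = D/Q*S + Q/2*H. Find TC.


TC = 17490/1964 * 74 + 1964/2 * 4.7

$5274.39


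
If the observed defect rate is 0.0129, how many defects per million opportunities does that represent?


DPMO = defect_rate * 1000000 = 0.0129 * 1000000

12900


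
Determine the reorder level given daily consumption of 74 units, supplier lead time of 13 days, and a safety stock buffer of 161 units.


Formula: ROP = (Daily Demand * Lead Time) + Safety Stock
Demand during lead time = 74 * 13 = 962 units
ROP = 962 + 161 = 1123 units

1123 units


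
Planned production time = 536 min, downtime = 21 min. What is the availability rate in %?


Formula: Availability = (Planned Time - Downtime) / Planned Time * 100
Uptime = 536 - 21 = 515 min
Availability = 515 / 536 * 100 = 96.1%

96.1%


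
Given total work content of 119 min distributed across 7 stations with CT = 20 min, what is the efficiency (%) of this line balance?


Formula: Efficiency = Sum of Task Times / (N_stations * CT) * 100
Total station capacity = 7 stations * 20 min = 140 min
Efficiency = 119 / 140 * 100 = 85.0%

85.0%


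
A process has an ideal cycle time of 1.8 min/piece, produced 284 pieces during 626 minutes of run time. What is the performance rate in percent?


Formula: Performance = (Ideal CT * Total Count) / Run Time * 100
Ideal output time = 1.8 * 284 = 511.2 min
Performance = 511.2 / 626 * 100 = 81.7%

81.7%


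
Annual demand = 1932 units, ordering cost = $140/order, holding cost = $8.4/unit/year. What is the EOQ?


Formula: EOQ = sqrt(2 * D * S / H)
Numerator: 2 * 1932 * 140 = 540960
2DS/H = 540960 / 8.4 = 64400.0
EOQ = sqrt(64400.0) = 253.8 units

253.8 units


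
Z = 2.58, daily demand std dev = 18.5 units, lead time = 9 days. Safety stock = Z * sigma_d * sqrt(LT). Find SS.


Formula: SS = z * sigma_d * sqrt(LT)
sqrt(LT) = sqrt(9) = 3.0
SS = 2.58 * 18.5 * 3.0
SS = 143.2 units

143.2 units


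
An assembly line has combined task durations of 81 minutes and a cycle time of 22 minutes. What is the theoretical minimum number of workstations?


Formula: N_min = ceil(Sum of Task Times / Cycle Time)
N_min = ceil(81 min / 22 min) = ceil(3.6818)
N_min = 4 stations

4


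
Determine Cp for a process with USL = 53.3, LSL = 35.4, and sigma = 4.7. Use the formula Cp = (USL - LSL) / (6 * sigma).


Cp = (53.3 - 35.4) / (6 * 4.7)

0.63


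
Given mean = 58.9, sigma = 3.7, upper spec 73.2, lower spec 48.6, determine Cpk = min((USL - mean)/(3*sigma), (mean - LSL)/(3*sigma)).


Cpu = (73.2 - 58.9) / (3 * 3.7) = 1.29
Cpl = (58.9 - 48.6) / (3 * 3.7) = 0.93
Cpk = min(1.29, 0.93) = 0.93

0.93


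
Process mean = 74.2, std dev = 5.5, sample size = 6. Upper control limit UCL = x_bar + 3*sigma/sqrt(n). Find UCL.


UCL = 74.2 + 3 * 5.5 / sqrt(6)

80.94


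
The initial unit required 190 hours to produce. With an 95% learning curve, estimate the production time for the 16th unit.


Formula: T_n = T_1 * (learning_rate)^(log2(n)) where learning_rate = rate/100
Doublings = log2(16) = 4
T_n = 190 * 0.95^4
T_n = 190 * 0.8145 = 154.8 hours

154.8 hours


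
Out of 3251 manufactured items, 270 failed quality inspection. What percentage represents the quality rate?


Formula: Quality Rate = Good Pieces / Total Pieces * 100
Good pieces = 3251 - 270 = 2981
QR = 2981 / 3251 * 100 = 91.7%

91.7%


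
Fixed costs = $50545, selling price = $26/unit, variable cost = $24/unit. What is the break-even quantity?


Formula: BEQ = Fixed Costs / (Price - Variable Cost)
Contribution margin = $26 - $24 = $2/unit
BEQ = ceil($50545 / $2/unit) = ceil(25272.5) = 25273 units

25273 units


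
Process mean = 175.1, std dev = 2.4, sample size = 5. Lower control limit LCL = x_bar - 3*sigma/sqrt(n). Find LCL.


LCL = 175.1 - 3 * 2.4 / sqrt(5)

171.88


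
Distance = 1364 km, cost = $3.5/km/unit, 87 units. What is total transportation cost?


TC = dist * cost * units = 1364 * 3.5 * 87 = $415338.00

$415338.00


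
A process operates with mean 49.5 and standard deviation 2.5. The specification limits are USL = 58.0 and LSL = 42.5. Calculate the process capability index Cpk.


Cpu = (58.0 - 49.5) / (3 * 2.5) = 1.13
Cpl = (49.5 - 42.5) / (3 * 2.5) = 0.93
Cpk = min(1.13, 0.93) = 0.93

0.93


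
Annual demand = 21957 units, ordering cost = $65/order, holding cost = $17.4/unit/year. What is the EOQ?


Formula: EOQ = sqrt(2 * D * S / H)
Numerator: 2 * 21957 * 65 = 2854410
2DS/H = 2854410 / 17.4 = 164046.6
EOQ = sqrt(164046.6) = 405.0 units

405.0 units


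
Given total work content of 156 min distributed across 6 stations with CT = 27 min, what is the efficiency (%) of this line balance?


Formula: Efficiency = Sum of Task Times / (N_stations * CT) * 100
Total station capacity = 6 stations * 27 min = 162 min
Efficiency = 156 / 162 * 100 = 96.3%

96.3%


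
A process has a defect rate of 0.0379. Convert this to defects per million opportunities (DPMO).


DPMO = defect_rate * 1000000 = 0.0379 * 1000000

37900


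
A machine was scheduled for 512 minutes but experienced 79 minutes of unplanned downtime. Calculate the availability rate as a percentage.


Formula: Availability = (Planned Time - Downtime) / Planned Time * 100
Uptime = 512 - 79 = 433 min
Availability = 433 / 512 * 100 = 84.6%

84.6%


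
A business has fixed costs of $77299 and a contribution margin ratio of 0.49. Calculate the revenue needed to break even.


Formula: BER = Fixed Costs / Contribution Margin Ratio
BER = $77299 / 0.49
BER = $157753.06 (to the nearest cent)

$157753.06


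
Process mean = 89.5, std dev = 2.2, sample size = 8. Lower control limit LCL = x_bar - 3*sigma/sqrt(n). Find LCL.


LCL = 89.5 - 3 * 2.2 / sqrt(8)

87.17


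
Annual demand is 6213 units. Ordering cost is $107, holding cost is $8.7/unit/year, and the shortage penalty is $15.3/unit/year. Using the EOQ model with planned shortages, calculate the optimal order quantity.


Formula: EOQ* = sqrt(2DS/H) * sqrt((H+P)/P)
Base EOQ = sqrt(2*6213*107/8.7) = 390.93 units
Correction = sqrt((8.7+15.3)/15.3) = 1.25245
EOQ* = 390.93 * 1.25245 = 489.6 units

489.6 units


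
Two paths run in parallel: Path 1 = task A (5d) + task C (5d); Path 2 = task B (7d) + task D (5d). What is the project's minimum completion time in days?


Path 1 = 5 + 5 = 10 days
Path 2 = 7 + 5 = 12 days
Duration = max(10, 12) = 12 days

12 days


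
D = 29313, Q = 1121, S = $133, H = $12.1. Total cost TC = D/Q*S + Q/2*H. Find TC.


TC = 29313/1121 * 133 + 1121/2 * 12.1

$10259.86


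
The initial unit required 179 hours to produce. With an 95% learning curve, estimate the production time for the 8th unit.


Formula: T_n = T_1 * (learning_rate)^(log2(n)) where learning_rate = rate/100
Doublings = log2(8) = 3
T_n = 179 * 0.95^3
T_n = 179 * 0.8574 = 153.5 hours

153.5 hours


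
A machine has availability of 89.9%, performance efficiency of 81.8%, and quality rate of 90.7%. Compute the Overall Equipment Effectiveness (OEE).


Formula: OEE = Availability * Performance * Quality / 10000
A * P = 89.9% * 81.8% / 100 = 73.54%
OEE = 73.54% * 90.7% / 100 = 66.7%

66.7%


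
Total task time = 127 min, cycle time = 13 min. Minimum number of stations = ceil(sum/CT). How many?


Formula: N_min = ceil(Sum of Task Times / Cycle Time)
N_min = ceil(127 min / 13 min) = ceil(9.7692)
N_min = 10 stations

10


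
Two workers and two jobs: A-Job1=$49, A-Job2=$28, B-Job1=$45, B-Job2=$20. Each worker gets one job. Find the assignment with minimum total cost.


Option 1: A->1 + B->2 = $49 + $20 = $69
Option 2: A->2 + B->1 = $28 + $45 = $73
Min cost = min($69, $73) = $69

$69


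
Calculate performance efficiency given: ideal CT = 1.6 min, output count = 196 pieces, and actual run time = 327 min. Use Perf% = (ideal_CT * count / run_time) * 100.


Formula: Performance = (Ideal CT * Total Count) / Run Time * 100
Ideal output time = 1.6 * 196 = 313.6 min
Performance = 313.6 / 327 * 100 = 95.9%

95.9%


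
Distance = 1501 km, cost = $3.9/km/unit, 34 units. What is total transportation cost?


TC = dist * cost * units = 1501 * 3.9 * 34 = $199032.60

$199032.60


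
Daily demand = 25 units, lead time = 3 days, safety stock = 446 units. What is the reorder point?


Formula: ROP = (Daily Demand * Lead Time) + Safety Stock
Demand during lead time = 25 * 3 = 75 units
ROP = 75 + 446 = 521 units

521 units


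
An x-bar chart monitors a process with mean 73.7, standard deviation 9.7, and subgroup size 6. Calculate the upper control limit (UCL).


UCL = 73.7 + 3 * 9.7 / sqrt(6)

85.58


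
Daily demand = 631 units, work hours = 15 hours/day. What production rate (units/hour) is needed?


Formula: Production Rate = Daily Demand / Available Hours
Rate = 631 units/day / 15 hours/day
Rate = 42.1 units/hour

42.1 units/hour


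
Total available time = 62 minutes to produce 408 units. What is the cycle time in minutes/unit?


Formula: CT = Available Time / Number of Units
CT = 62 min / 408 units
CT = 0.15 min/unit

0.15 min/unit


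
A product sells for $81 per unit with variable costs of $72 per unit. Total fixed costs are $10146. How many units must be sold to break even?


Formula: BEQ = Fixed Costs / (Price - Variable Cost)
Contribution margin = $81 - $72 = $9/unit
BEQ = ceil($10146 / $9/unit) = ceil(1127.33) = 1128 units

1128 units


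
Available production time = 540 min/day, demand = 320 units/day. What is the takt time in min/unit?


Formula: Takt Time = Available Production Time / Customer Demand
Takt = 540 min/day / 320 units/day
Takt = 1.69 min/unit

1.69 min/unit


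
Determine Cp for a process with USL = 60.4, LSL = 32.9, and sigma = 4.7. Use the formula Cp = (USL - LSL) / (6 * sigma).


Cp = (60.4 - 32.9) / (6 * 4.7)

0.98


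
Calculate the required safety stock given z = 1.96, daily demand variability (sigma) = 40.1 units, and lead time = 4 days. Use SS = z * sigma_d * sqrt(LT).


Formula: SS = z * sigma_d * sqrt(LT)
sqrt(LT) = sqrt(4) = 2.0
SS = 1.96 * 40.1 * 2.0
SS = 157.2 units

157.2 units


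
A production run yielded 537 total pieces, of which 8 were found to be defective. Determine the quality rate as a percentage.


Formula: Quality Rate = Good Pieces / Total Pieces * 100
Good pieces = 537 - 8 = 529
QR = 529 / 537 * 100 = 98.5%

98.5%


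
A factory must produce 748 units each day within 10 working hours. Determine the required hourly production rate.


Formula: Production Rate = Daily Demand / Available Hours
Rate = 748 units/day / 10 hours/day
Rate = 74.8 units/hour

74.8 units/hour


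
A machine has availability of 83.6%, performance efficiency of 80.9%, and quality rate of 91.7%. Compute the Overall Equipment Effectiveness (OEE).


Formula: OEE = Availability * Performance * Quality / 10000
A * P = 83.6% * 80.9% / 100 = 67.63%
OEE = 67.63% * 91.7% / 100 = 62.0%

62.0%


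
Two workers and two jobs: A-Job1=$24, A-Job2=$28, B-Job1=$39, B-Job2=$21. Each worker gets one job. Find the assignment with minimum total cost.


Option 1: A->1 + B->2 = $24 + $21 = $45
Option 2: A->2 + B->1 = $28 + $39 = $67
Min cost = min($45, $67) = $45

$45


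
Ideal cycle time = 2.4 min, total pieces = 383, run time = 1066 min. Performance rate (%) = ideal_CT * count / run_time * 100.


Formula: Performance = (Ideal CT * Total Count) / Run Time * 100
Ideal output time = 2.4 * 383 = 919.2 min
Performance = 919.2 / 1066 * 100 = 86.2%

86.2%


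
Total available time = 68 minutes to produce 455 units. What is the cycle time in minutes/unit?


Formula: CT = Available Time / Number of Units
CT = 68 min / 455 units
CT = 0.15 min/unit

0.15 min/unit


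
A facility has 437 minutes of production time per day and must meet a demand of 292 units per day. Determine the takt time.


Formula: Takt Time = Available Production Time / Customer Demand
Takt = 437 min/day / 292 units/day
Takt = 1.5 min/unit

1.5 min/unit


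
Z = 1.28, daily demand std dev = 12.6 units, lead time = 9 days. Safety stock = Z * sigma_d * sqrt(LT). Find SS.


Formula: SS = z * sigma_d * sqrt(LT)
sqrt(LT) = sqrt(9) = 3.0
SS = 1.28 * 12.6 * 3.0
SS = 48.4 units

48.4 units


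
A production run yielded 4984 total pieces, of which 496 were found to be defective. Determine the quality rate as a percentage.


Formula: Quality Rate = Good Pieces / Total Pieces * 100
Good pieces = 4984 - 496 = 4488
QR = 4488 / 4984 * 100 = 90.0%

90.0%


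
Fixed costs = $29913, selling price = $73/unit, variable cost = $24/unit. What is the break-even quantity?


Formula: BEQ = Fixed Costs / (Price - Variable Cost)
Contribution margin = $73 - $24 = $49/unit
BEQ = ceil($29913 / $49/unit) = ceil(610.47) = 611 units

611 units


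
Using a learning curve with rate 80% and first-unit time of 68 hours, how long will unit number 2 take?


Formula: T_n = T_1 * (learning_rate)^(log2(n)) where learning_rate = rate/100
Doublings = log2(2) = 1
T_n = 68 * 0.8^1
T_n = 68 * 0.8 = 54.4 hours

54.4 hours


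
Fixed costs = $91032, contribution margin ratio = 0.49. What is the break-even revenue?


Formula: BER = Fixed Costs / Contribution Margin Ratio
BER = $91032 / 0.49
BER = $185779.59 (to the nearest cent)

$185779.59


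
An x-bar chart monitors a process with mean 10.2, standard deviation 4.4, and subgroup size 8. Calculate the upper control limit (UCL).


UCL = 10.2 + 3 * 4.4 / sqrt(8)

14.87


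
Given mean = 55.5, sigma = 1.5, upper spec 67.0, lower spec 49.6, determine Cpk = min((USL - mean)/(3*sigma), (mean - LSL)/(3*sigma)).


Cpu = (67.0 - 55.5) / (3 * 1.5) = 2.56
Cpl = (55.5 - 49.6) / (3 * 1.5) = 1.31
Cpk = min(2.56, 1.31) = 1.31

1.31


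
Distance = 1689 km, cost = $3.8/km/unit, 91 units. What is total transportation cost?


TC = dist * cost * units = 1689 * 3.8 * 91 = $584056.20

$584056.20


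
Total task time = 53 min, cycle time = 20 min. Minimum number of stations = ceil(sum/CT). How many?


Formula: N_min = ceil(Sum of Task Times / Cycle Time)
N_min = ceil(53 min / 20 min) = ceil(2.65)
N_min = 3 stations

3


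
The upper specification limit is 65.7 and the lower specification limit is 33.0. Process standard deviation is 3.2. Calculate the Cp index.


Cp = (65.7 - 33.0) / (6 * 3.2)

1.7


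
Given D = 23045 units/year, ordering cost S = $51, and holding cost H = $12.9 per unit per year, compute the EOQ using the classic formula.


Formula: EOQ = sqrt(2 * D * S / H)
Numerator: 2 * 23045 * 51 = 2350590
2DS/H = 2350590 / 12.9 = 182216.3
EOQ = sqrt(182216.3) = 426.9 units

426.9 units


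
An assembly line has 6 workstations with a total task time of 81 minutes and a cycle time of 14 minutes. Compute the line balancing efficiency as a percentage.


Formula: Efficiency = Sum of Task Times / (N_stations * CT) * 100
Total station capacity = 6 stations * 14 min = 84 min
Efficiency = 81 / 84 * 100 = 96.4%

96.4%


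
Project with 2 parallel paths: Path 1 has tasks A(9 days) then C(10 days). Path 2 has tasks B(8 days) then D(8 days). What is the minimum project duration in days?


Path 1 = 9 + 10 = 19 days
Path 2 = 8 + 8 = 16 days
Duration = max(19, 16) = 19 days

19 days


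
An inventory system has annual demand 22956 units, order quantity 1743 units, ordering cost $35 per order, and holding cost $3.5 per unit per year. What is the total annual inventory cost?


TC = 22956/1743 * 35 + 1743/2 * 3.5

$3511.21


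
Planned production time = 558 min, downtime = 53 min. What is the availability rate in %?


Formula: Availability = (Planned Time - Downtime) / Planned Time * 100
Uptime = 558 - 53 = 505 min
Availability = 505 / 558 * 100 = 90.5%

90.5%


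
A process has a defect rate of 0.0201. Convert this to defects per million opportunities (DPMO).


DPMO = defect_rate * 1000000 = 0.0201 * 1000000

20100


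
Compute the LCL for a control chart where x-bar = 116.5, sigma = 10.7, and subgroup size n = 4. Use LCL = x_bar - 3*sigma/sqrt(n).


LCL = 116.5 - 3 * 10.7 / sqrt(4)

100.45


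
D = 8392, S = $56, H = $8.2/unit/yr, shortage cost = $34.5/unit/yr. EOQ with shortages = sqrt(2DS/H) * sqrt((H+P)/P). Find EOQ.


Formula: EOQ* = sqrt(2DS/H) * sqrt((H+P)/P)
Base EOQ = sqrt(2*8392*56/8.2) = 338.56 units
Correction = sqrt((8.2+34.5)/34.5) = 1.11251
EOQ* = 338.56 * 1.11251 = 376.7 units

376.7 units


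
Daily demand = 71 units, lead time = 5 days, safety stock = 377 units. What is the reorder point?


Formula: ROP = (Daily Demand * Lead Time) + Safety Stock
Demand during lead time = 71 * 5 = 355 units
ROP = 355 + 377 = 732 units

732 units


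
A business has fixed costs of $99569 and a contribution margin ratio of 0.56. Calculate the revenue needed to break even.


Formula: BER = Fixed Costs / Contribution Margin Ratio
BER = $99569 / 0.56
BER = $177801.79 (to the nearest cent)

$177801.79


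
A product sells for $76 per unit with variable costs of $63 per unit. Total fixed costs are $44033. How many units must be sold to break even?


Formula: BEQ = Fixed Costs / (Price - Variable Cost)
Contribution margin = $76 - $63 = $13/unit
BEQ = ceil($44033 / $13/unit) = ceil(3387.15) = 3388 units

3388 units


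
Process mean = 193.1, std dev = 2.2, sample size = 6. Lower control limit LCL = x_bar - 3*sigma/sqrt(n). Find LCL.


LCL = 193.1 - 3 * 2.2 / sqrt(6)

190.41


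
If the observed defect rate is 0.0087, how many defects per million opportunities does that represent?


DPMO = defect_rate * 1000000 = 0.0087 * 1000000

8700


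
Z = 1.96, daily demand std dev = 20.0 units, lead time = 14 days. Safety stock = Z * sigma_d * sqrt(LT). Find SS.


Formula: SS = z * sigma_d * sqrt(LT)
sqrt(LT) = sqrt(14) = 3.7417
SS = 1.96 * 20.0 * 3.7417
SS = 146.7 units

146.7 units


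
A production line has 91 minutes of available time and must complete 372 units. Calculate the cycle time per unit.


Formula: CT = Available Time / Number of Units
CT = 91 min / 372 units
CT = 0.24 min/unit

0.24 min/unit


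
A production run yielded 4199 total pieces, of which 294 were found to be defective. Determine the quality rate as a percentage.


Formula: Quality Rate = Good Pieces / Total Pieces * 100
Good pieces = 4199 - 294 = 3905
QR = 3905 / 4199 * 100 = 93.0%

93.0%


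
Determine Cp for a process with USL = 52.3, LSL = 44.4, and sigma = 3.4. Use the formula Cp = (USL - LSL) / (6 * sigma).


Cp = (52.3 - 44.4) / (6 * 3.4)

0.39


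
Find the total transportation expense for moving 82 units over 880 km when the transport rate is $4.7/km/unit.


TC = dist * cost * units = 880 * 4.7 * 82 = $339152.00

$339152.00


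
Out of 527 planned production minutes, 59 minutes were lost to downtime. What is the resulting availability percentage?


Formula: Availability = (Planned Time - Downtime) / Planned Time * 100
Uptime = 527 - 59 = 468 min
Availability = 468 / 527 * 100 = 88.8%

88.8%


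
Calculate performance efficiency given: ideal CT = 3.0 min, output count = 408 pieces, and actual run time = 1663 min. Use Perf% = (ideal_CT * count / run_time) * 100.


Formula: Performance = (Ideal CT * Total Count) / Run Time * 100
Ideal output time = 3.0 * 408 = 1224.0 min
Performance = 1224.0 / 1663 * 100 = 73.6%

73.6%


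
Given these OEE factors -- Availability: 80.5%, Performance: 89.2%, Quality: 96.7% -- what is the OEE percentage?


Formula: OEE = Availability * Performance * Quality / 10000
A * P = 80.5% * 89.2% / 100 = 71.81%
OEE = 71.81% * 96.7% / 100 = 69.4%

69.4%


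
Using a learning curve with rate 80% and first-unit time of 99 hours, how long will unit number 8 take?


Formula: T_n = T_1 * (learning_rate)^(log2(n)) where learning_rate = rate/100
Doublings = log2(8) = 3
T_n = 99 * 0.8^3
T_n = 99 * 0.512 = 50.7 hours

50.7 hours


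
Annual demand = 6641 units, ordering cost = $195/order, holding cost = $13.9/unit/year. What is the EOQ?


Formula: EOQ = sqrt(2 * D * S / H)
Numerator: 2 * 6641 * 195 = 2589990
2DS/H = 2589990 / 13.9 = 186330.2
EOQ = sqrt(186330.2) = 431.7 units

431.7 units


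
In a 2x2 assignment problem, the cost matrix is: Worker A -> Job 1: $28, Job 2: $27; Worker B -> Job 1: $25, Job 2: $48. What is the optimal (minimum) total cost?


Option 1: A->1 + B->2 = $28 + $48 = $76
Option 2: A->2 + B->1 = $27 + $25 = $52
Min cost = min($76, $52) = $52

$52


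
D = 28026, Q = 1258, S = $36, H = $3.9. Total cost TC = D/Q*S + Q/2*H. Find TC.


TC = 28026/1258 * 36 + 1258/2 * 3.9

$3255.12


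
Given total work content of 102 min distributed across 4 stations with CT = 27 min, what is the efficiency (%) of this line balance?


Formula: Efficiency = Sum of Task Times / (N_stations * CT) * 100
Total station capacity = 4 stations * 27 min = 108 min
Efficiency = 102 / 108 * 100 = 94.4%

94.4%


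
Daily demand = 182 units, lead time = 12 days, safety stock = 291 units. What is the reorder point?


Formula: ROP = (Daily Demand * Lead Time) + Safety Stock
Demand during lead time = 182 * 12 = 2184 units
ROP = 2184 + 291 = 2475 units

2475 units


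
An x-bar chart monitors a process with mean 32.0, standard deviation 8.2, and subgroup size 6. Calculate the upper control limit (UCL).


UCL = 32.0 + 3 * 8.2 / sqrt(6)

42.04


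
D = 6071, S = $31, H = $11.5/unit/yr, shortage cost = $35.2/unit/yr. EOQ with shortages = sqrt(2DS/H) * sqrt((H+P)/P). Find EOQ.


Formula: EOQ* = sqrt(2DS/H) * sqrt((H+P)/P)
Base EOQ = sqrt(2*6071*31/11.5) = 180.92 units
Correction = sqrt((11.5+35.2)/35.2) = 1.15183
EOQ* = 180.92 * 1.15183 = 208.4 units

208.4 units


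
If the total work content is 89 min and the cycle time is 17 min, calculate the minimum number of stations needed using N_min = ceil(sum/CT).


Formula: N_min = ceil(Sum of Task Times / Cycle Time)
N_min = ceil(89 min / 17 min) = ceil(5.2353)
N_min = 6 stations

6


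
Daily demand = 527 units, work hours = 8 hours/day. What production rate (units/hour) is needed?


Formula: Production Rate = Daily Demand / Available Hours
Rate = 527 units/day / 8 hours/day
Rate = 65.9 units/hour

65.9 units/hour


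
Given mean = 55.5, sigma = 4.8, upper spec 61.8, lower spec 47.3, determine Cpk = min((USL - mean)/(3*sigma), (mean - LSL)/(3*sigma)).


Cpu = (61.8 - 55.5) / (3 * 4.8) = 0.44
Cpl = (55.5 - 47.3) / (3 * 4.8) = 0.57
Cpk = min(0.44, 0.57) = 0.44

0.44


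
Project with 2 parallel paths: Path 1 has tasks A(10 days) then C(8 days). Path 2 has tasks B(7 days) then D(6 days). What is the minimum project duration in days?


Path 1 = 10 + 8 = 18 days
Path 2 = 7 + 6 = 13 days
Duration = max(18, 13) = 18 days

18 days


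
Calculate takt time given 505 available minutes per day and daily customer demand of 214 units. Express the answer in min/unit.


Formula: Takt Time = Available Production Time / Customer Demand
Takt = 505 min/day / 214 units/day
Takt = 2.36 min/unit

2.36 min/unit


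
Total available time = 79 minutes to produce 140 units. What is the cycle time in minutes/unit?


Formula: CT = Available Time / Number of Units
CT = 79 min / 140 units
CT = 0.56 min/unit

0.56 min/unit


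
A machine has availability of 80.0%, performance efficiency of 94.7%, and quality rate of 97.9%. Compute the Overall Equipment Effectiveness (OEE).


Formula: OEE = Availability * Performance * Quality / 10000
A * P = 80.0% * 94.7% / 100 = 75.76%
OEE = 75.76% * 97.9% / 100 = 74.2%

74.2%


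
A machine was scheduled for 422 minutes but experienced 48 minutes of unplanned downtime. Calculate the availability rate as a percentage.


Formula: Availability = (Planned Time - Downtime) / Planned Time * 100
Uptime = 422 - 48 = 374 min
Availability = 374 / 422 * 100 = 88.6%

88.6%


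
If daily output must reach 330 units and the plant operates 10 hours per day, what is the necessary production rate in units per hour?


Formula: Production Rate = Daily Demand / Available Hours
Rate = 330 units/day / 10 hours/day
Rate = 33.0 units/hour

33.0 units/hour


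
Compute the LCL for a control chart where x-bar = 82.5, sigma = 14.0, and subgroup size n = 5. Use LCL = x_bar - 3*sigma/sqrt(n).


LCL = 82.5 - 3 * 14.0 / sqrt(5)

63.72


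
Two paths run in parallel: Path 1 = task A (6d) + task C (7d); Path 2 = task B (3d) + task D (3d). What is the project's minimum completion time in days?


Path 1 = 6 + 7 = 13 days
Path 2 = 3 + 3 = 6 days
Duration = max(13, 6) = 13 days

13 days


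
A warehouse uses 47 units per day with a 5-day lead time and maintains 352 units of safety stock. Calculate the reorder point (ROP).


Formula: ROP = (Daily Demand * Lead Time) + Safety Stock
Demand during lead time = 47 * 5 = 235 units
ROP = 235 + 352 = 587 units

587 units


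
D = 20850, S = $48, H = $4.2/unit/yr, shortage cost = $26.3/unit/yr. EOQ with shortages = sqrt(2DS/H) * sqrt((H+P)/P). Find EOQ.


Formula: EOQ* = sqrt(2DS/H) * sqrt((H+P)/P)
Base EOQ = sqrt(2*20850*48/4.2) = 690.34 units
Correction = sqrt((4.2+26.3)/26.3) = 1.07689
EOQ* = 690.34 * 1.07689 = 743.4 units

743.4 units


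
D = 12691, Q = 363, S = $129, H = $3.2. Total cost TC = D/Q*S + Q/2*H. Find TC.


TC = 12691/363 * 129 + 363/2 * 3.2

$5090.82


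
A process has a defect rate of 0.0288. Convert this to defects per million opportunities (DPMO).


DPMO = defect_rate * 1000000 = 0.0288 * 1000000

28800


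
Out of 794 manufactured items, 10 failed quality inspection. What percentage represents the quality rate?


Formula: Quality Rate = Good Pieces / Total Pieces * 100
Good pieces = 794 - 10 = 784
QR = 784 / 794 * 100 = 98.7%

98.7%


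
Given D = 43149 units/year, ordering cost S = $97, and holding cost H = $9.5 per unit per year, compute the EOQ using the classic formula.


Formula: EOQ = sqrt(2 * D * S / H)
Numerator: 2 * 43149 * 97 = 8370906
2DS/H = 8370906 / 9.5 = 881148.0
EOQ = sqrt(881148.0) = 938.7 units

938.7 units


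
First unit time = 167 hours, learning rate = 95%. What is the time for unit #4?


Formula: T_n = T_1 * (learning_rate)^(log2(n)) where learning_rate = rate/100
Doublings = log2(4) = 2
T_n = 167 * 0.95^2
T_n = 167 * 0.9025 = 150.7 hours

150.7 hours


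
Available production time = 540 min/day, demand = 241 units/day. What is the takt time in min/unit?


Formula: Takt Time = Available Production Time / Customer Demand
Takt = 540 min/day / 241 units/day
Takt = 2.24 min/unit

2.24 min/unit


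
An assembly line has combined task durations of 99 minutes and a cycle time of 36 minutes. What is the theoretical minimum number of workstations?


Formula: N_min = ceil(Sum of Task Times / Cycle Time)
N_min = ceil(99 min / 36 min) = ceil(2.75)
N_min = 3 stations

3


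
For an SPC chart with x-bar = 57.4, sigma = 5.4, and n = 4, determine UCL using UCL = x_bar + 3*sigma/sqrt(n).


UCL = 57.4 + 3 * 5.4 / sqrt(4)

65.5


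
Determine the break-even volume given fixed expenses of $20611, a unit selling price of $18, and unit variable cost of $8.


Formula: BEQ = Fixed Costs / (Price - Variable Cost)
Contribution margin = $18 - $8 = $10/unit
BEQ = ceil($20611 / $10/unit) = ceil(2061.1) = 2062 units

2062 units


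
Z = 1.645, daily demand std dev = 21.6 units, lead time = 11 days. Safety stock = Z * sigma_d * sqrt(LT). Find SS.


Formula: SS = z * sigma_d * sqrt(LT)
sqrt(LT) = sqrt(11) = 3.3166
SS = 1.645 * 21.6 * 3.3166
SS = 117.8 units

117.8 units


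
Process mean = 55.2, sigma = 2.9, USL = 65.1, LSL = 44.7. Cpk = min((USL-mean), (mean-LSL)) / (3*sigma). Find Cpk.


Cpu = (65.1 - 55.2) / (3 * 2.9) = 1.14
Cpl = (55.2 - 44.7) / (3 * 2.9) = 1.21
Cpk = min(1.14, 1.21) = 1.14

1.14


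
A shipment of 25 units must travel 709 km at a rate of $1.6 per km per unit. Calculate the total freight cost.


TC = dist * cost * units = 709 * 1.6 * 25 = $28360.00

$28360.00


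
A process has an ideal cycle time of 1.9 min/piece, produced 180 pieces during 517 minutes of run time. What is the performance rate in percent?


Formula: Performance = (Ideal CT * Total Count) / Run Time * 100
Ideal output time = 1.9 * 180 = 342.0 min
Performance = 342.0 / 517 * 100 = 66.2%

66.2%


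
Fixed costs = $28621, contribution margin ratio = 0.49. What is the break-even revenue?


Formula: BER = Fixed Costs / Contribution Margin Ratio
BER = $28621 / 0.49
BER = $58410.20 (to the nearest cent)

$58410.20


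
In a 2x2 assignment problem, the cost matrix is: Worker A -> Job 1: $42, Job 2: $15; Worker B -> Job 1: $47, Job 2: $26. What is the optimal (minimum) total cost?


Option 1: A->1 + B->2 = $42 + $26 = $68
Option 2: A->2 + B->1 = $15 + $47 = $62
Min cost = min($68, $62) = $62

$62


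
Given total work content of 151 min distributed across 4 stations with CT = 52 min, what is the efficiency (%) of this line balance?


Formula: Efficiency = Sum of Task Times / (N_stations * CT) * 100
Total station capacity = 4 stations * 52 min = 208 min
Efficiency = 151 / 208 * 100 = 72.6%

72.6%


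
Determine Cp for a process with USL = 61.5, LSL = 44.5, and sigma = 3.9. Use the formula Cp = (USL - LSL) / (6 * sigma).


Cp = (61.5 - 44.5) / (6 * 3.9)

0.73


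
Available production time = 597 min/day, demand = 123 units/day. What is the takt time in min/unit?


Formula: Takt Time = Available Production Time / Customer Demand
Takt = 597 min/day / 123 units/day
Takt = 4.85 min/unit

4.85 min/unit


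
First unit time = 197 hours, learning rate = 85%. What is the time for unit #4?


Formula: T_n = T_1 * (learning_rate)^(log2(n)) where learning_rate = rate/100
Doublings = log2(4) = 2
T_n = 197 * 0.85^2
T_n = 197 * 0.7225 = 142.3 hours

142.3 hours


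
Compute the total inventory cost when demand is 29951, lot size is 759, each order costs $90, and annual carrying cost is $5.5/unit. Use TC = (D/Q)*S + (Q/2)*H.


TC = 29951/759 * 90 + 759/2 * 5.5

$5638.75


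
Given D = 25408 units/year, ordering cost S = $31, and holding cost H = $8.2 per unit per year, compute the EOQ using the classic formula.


Formula: EOQ = sqrt(2 * D * S / H)
Numerator: 2 * 25408 * 31 = 1575296
2DS/H = 1575296 / 8.2 = 192109.3
EOQ = sqrt(192109.3) = 438.3 units

438.3 units
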